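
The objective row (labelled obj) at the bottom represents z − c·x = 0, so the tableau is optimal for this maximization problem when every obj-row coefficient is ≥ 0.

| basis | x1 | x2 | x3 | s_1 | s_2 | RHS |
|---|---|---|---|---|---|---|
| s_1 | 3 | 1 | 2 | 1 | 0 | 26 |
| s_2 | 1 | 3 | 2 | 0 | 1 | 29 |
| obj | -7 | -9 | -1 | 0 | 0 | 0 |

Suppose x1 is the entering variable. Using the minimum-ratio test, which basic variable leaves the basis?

Column x1 entries and ratios — s_1: 26/3 = 26/3; s_2: 29/1 = 29.
Smallest ratio is 26/3 in the row of s_1, so s_1 leaves.

s_1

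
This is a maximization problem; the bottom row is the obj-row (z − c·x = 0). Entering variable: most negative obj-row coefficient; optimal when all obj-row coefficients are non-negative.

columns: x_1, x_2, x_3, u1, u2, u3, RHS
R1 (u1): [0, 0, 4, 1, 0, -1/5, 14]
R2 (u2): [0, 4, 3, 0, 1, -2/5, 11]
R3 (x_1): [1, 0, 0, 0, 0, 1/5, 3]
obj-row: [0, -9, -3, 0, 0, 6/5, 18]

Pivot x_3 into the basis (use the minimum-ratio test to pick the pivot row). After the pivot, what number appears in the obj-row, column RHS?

57/2

Ratio test on column x_3 — row 1: 14/4 = 7/2; row 2: 11/3 = 11/3; row 3: entry 0 ≤ 0. Minimum is 7/2 at row 1 (u1 leaves); pivot element 4.
Divide row 1 by 4; eliminate column x_3 from the other rows.
obj-row update in column RHS: 18 − (-3)·(7/2) = 57/2.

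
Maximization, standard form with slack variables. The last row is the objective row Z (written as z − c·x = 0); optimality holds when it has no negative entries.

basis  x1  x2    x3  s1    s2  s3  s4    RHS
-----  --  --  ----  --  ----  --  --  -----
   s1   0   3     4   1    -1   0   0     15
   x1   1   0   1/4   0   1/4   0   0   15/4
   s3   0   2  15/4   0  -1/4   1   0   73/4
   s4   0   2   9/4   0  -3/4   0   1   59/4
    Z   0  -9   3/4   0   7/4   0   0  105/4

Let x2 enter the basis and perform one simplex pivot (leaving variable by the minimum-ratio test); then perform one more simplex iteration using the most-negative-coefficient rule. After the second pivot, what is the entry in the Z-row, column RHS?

90

Ratio test on column x2 — row 1: 15/3 = 5; row 2: entry 0 ≤ 0; row 3: (73/4)/2 = 73/8; row 4: (59/4)/2 = 59/8. Minimum is 5 at row 1 (s1 leaves); pivot element 3.
Divide row 1 by 3; eliminate column x2 from the other rows.
Second iteration: most negative Z-row entry is -5/4 in column s2, so s2 enters.
Ratio test on column s2 — row 1: entry -1/3 ≤ 0; row 2: (15/4)/(1/4) = 15; row 3: (33/4)/(5/12) = 99/5; row 4: entry -1/12 ≤ 0. Minimum is 15 at row 2 (x1 leaves); pivot element 1/4.
Divide row 2 by 1/4; eliminate column s2 from the other rows.
After both pivots, the entry at the Z-row, column RHS is 90.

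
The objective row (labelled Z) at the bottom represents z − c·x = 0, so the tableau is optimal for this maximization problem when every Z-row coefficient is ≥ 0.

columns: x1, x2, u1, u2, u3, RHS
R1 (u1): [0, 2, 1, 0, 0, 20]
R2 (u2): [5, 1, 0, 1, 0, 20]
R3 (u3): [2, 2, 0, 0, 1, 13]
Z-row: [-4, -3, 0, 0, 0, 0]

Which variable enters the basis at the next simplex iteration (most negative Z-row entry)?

Negative Z-row entries: x1: -4, x2: -3.
The most negative is -4 in column x1, so x1 enters.

x1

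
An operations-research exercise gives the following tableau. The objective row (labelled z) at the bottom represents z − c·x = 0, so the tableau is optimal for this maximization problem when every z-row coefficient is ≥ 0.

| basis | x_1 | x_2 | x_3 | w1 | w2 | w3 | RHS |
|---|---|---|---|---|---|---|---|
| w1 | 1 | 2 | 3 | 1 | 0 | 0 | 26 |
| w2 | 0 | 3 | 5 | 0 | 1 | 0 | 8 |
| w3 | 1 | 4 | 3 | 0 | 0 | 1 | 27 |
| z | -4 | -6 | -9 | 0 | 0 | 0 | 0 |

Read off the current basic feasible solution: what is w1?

w1 is basic (row 1); its value is the RHS of that row, 26.

26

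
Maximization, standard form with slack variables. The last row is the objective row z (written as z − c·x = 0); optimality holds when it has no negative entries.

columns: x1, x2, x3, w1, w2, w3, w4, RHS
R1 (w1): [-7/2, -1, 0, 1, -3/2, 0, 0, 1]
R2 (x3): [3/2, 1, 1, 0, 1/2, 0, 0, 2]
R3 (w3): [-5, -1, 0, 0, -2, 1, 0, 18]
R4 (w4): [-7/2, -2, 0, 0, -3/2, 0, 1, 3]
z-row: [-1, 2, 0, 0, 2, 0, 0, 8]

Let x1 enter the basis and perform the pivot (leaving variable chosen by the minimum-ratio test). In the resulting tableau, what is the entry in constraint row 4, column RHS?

23/3

Ratio test on column x1 — row 1: entry -7/2 ≤ 0; row 2: 2/(3/2) = 4/3; row 3: entry -5 ≤ 0; row 4: entry -7/2 ≤ 0. Minimum is 4/3 at row 2 (x3 leaves); pivot element 3/2.
Divide row 2 by 3/2; eliminate column x1 from the other rows.
Row 4 update in column RHS: 3 − (-7/2)·(4/3) = 23/3.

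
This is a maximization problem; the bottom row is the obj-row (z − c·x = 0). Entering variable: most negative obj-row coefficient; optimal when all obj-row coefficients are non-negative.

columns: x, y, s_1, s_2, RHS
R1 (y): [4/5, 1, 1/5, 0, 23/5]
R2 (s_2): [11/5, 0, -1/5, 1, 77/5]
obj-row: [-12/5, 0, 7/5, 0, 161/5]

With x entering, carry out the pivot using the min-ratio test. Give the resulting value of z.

46

Ratio test on column x — row 1: (23/5)/(4/5) = 23/4; row 2: (77/5)/(11/5) = 7. Minimum is 23/4 at row 1 (y leaves); pivot element 4/5.
Pivot on row 1; the obj-row RHS becomes 161/5 − (-12/5)·(23/4) = 46.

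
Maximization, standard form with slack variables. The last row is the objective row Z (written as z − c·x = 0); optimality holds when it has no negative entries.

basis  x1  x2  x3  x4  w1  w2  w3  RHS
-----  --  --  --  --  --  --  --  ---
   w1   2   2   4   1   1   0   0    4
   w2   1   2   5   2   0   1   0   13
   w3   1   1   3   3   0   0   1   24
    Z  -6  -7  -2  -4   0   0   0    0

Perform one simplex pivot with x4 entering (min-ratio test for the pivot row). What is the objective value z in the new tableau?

16

Ratio test on column x4 — row 1: 4/1 = 4; row 2: 13/2 = 13/2; row 3: 24/3 = 8. Minimum is 4 at row 1 (w1 leaves); pivot element 1.
Pivot on row 1; the Z-row RHS becomes 0 − (-4)·4 = 16.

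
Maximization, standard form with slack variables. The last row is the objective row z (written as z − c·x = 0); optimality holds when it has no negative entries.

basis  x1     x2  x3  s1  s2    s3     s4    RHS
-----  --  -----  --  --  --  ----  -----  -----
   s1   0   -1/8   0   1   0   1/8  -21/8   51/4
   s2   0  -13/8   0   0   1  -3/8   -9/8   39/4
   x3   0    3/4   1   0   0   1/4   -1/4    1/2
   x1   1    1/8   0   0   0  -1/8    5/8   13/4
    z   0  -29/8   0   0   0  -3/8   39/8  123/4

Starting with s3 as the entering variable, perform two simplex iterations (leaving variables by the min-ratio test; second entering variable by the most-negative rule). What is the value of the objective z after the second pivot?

Ratio test on column s3 — row 1: (51/4)/(1/8) = 102; row 2: entry -3/8 ≤ 0; row 3: (1/2)/(1/4) = 2; row 4: entry -1/8 ≤ 0. Minimum is 2 at row 3 (x3 leaves); pivot element 1/4.
Pivot on row 3; the z-row RHS becomes 123/4 − (-3/8)·2 = 63/2.
Next entering variable (most negative z-row entry -5/2): x2.
Ratio test on column x2 — row 1: entry -1/2 ≤ 0; row 2: entry -1/2 ≤ 0; row 3: 2/3 = 2/3; row 4: (7/2)/(1/2) = 7. Minimum is 2/3 at row 3 (s3 leaves); pivot element 3.
After the second pivot the z-row RHS is 63/2 − (-5/2)·(2/3) = 199/6.

199/6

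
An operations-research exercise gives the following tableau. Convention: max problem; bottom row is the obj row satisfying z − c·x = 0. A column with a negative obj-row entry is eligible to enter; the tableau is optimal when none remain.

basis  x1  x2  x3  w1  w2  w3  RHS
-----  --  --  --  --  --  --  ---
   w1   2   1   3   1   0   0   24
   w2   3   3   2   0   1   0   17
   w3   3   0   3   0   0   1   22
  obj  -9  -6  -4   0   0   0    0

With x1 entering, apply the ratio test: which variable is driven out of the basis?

w2

Column x1 entries and ratios — w1: 24/2 = 12; w2: 17/3 = 17/3; w3: 22/3 = 22/3.
Smallest ratio is 17/3 in the row of w2, so w2 leaves.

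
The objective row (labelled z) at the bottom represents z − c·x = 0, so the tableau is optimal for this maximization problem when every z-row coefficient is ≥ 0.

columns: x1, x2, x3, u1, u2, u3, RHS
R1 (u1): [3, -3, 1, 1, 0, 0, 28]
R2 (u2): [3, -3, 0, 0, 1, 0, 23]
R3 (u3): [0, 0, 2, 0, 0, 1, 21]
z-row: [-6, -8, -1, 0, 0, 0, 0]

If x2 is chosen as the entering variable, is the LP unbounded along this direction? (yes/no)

yes

Every constraint-row entry in column x2 is ≤ 0, so increasing x2 is unbounded.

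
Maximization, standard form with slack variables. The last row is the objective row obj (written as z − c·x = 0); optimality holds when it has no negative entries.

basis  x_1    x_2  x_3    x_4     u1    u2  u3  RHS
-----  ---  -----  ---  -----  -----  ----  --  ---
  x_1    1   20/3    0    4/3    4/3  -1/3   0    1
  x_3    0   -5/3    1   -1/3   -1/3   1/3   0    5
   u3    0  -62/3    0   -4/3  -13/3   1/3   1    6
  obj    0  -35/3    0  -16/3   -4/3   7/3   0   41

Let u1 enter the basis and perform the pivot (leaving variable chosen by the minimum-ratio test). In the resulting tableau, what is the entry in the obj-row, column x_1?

1

Ratio test on column u1 — row 1: 1/(4/3) = 3/4; row 2: entry -1/3 ≤ 0; row 3: entry -13/3 ≤ 0. Minimum is 3/4 at row 1 (x_1 leaves); pivot element 4/3.
Divide row 1 by 4/3; eliminate column u1 from the other rows.
obj-row update in column x_1: 0 − (-4/3)·(3/4) = 1.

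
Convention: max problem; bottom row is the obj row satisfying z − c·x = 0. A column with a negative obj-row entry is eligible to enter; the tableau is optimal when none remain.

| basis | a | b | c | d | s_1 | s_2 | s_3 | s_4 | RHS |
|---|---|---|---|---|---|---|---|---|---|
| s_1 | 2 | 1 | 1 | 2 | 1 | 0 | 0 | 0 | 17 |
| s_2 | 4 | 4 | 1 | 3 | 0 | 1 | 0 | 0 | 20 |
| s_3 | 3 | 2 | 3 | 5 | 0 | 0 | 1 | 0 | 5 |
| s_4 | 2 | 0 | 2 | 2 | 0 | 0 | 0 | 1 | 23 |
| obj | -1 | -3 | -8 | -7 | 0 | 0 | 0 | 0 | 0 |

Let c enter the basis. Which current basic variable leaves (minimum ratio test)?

Column c entries and ratios — s_1: 17/1 = 17; s_2: 20/1 = 20; s_3: 5/3 = 5/3; s_4: 23/2 = 23/2.
Smallest ratio is 5/3 in the row of s_3, so s_3 leaves.

s_3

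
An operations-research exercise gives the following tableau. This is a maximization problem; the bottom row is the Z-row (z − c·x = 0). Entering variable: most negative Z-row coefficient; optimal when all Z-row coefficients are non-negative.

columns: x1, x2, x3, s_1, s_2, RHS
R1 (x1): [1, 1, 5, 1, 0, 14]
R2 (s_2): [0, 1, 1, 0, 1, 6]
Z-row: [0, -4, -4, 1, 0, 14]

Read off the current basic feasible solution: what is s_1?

0

s_1 is not in the basis, so in the current basic feasible solution s_1 = 0.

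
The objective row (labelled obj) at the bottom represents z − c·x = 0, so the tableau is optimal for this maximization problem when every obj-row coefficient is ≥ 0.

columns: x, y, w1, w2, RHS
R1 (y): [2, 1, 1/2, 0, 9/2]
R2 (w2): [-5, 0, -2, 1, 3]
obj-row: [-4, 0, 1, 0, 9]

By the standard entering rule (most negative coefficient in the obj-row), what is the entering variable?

Negative obj-row entries: x: -4.
The most negative is -4 in column x, so x enters.

x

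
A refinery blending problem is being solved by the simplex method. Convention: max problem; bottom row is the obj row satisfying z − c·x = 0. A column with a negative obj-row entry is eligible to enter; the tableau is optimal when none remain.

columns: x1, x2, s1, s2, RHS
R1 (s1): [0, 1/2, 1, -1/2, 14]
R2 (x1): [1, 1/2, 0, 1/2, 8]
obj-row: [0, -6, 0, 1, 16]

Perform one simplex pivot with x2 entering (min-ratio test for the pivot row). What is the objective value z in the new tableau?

Ratio test on column x2 — row 1: 14/(1/2) = 28; row 2: 8/(1/2) = 16. Minimum is 16 at row 2 (x1 leaves); pivot element 1/2.
Pivot on row 2; the obj-row RHS becomes 16 − (-6)·16 = 112.

112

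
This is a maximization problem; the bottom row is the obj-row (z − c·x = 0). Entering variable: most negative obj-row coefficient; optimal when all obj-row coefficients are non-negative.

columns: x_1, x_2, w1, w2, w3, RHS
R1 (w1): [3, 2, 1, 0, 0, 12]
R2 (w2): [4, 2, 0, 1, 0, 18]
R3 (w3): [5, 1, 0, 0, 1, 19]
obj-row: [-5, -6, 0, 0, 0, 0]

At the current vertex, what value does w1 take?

12

w1 is basic (row 1); its value is the RHS of that row, 12.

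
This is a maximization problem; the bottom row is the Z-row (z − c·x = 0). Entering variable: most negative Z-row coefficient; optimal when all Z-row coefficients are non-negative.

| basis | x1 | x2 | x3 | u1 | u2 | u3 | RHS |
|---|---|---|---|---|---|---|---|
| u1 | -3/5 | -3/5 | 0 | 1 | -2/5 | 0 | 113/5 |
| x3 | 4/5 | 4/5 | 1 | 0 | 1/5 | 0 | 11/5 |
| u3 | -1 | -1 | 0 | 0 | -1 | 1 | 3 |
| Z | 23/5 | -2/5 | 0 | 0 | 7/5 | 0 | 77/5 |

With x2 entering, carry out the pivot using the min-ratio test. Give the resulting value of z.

Ratio test on column x2 — row 1: entry -3/5 ≤ 0; row 2: (11/5)/(4/5) = 11/4; row 3: entry -1 ≤ 0. Minimum is 11/4 at row 2 (x3 leaves); pivot element 4/5.
Pivot on row 2; the Z-row RHS becomes 77/5 − (-2/5)·(11/4) = 33/2.

33/2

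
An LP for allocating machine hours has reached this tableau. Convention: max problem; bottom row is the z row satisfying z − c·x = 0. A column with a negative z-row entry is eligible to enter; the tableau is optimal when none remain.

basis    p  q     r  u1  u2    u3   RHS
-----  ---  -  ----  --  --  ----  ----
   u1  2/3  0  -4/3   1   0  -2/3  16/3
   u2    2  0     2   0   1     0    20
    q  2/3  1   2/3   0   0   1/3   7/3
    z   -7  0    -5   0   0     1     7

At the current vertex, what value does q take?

q is basic (row 3); its value is the RHS of that row, 7/3.

7/3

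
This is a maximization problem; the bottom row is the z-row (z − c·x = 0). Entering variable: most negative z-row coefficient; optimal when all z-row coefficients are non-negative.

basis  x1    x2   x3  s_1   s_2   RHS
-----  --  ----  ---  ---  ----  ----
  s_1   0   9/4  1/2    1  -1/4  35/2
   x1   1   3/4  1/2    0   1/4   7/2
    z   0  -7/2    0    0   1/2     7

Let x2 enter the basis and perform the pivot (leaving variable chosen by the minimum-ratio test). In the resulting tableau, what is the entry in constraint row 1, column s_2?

-1

Ratio test on column x2 — row 1: (35/2)/(9/4) = 70/9; row 2: (7/2)/(3/4) = 14/3. Minimum is 14/3 at row 2 (x1 leaves); pivot element 3/4.
Divide row 2 by 3/4; eliminate column x2 from the other rows.
Row 1 update in column s_2: -1/4 − (9/4)·(1/3) = -1.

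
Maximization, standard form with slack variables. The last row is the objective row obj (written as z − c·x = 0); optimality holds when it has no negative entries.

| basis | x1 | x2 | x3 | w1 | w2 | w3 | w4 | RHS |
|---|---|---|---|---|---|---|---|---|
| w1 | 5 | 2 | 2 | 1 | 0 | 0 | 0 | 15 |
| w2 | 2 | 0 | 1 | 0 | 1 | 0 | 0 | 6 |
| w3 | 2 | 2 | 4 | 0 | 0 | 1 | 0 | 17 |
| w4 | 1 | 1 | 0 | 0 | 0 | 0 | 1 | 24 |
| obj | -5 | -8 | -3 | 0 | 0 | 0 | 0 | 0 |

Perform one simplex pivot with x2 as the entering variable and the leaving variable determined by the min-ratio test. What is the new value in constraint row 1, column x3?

1

Ratio test on column x2 — row 1: 15/2 = 15/2; row 2: entry 0 ≤ 0; row 3: 17/2 = 17/2; row 4: 24/1 = 24. Minimum is 15/2 at row 1 (w1 leaves); pivot element 2.
Divide row 1 by 2; eliminate column x2 from the other rows.
In the new row 1, the x3 entry is the old entry divided by the pivot: 2/2 = 1.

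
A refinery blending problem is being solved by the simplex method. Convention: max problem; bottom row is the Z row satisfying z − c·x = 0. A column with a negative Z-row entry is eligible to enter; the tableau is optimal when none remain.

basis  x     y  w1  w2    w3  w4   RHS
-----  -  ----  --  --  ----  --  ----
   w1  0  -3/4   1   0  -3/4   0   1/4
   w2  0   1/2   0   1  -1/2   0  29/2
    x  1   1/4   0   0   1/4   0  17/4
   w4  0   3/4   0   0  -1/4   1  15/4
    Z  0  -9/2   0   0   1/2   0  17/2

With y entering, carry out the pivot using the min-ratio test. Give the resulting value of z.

Ratio test on column y — row 1: entry -3/4 ≤ 0; row 2: (29/2)/(1/2) = 29; row 3: (17/4)/(1/4) = 17; row 4: (15/4)/(3/4) = 5. Minimum is 5 at row 4 (w4 leaves); pivot element 3/4.
Pivot on row 4; the Z-row RHS becomes 17/2 − (-9/2)·5 = 31.

31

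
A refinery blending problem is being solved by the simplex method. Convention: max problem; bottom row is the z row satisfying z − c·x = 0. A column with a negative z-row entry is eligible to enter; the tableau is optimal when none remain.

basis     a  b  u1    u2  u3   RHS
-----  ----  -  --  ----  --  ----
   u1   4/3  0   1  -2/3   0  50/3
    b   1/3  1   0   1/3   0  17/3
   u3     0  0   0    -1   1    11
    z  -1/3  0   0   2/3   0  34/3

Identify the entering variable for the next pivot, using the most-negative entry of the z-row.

Negative z-row entries: a: -1/3.
The most negative is -1/3 in column a, so a enters.

a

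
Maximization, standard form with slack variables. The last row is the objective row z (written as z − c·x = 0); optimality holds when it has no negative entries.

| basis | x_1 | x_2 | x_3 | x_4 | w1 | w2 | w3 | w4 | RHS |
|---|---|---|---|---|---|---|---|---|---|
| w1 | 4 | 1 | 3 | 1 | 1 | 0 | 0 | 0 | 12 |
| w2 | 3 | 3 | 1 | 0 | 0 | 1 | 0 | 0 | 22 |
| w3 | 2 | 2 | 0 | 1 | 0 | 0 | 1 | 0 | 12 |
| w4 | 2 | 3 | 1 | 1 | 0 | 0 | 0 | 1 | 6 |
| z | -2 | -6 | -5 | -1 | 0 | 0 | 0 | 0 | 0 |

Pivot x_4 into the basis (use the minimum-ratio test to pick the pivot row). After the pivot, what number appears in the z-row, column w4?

1

Ratio test on column x_4 — row 1: 12/1 = 12; row 2: entry 0 ≤ 0; row 3: 12/1 = 12; row 4: 6/1 = 6. Minimum is 6 at row 4 (w4 leaves); pivot element 1.
Divide row 4 by 1; eliminate column x_4 from the other rows.
z-row update in column w4: 0 − (-1)·1 = 1.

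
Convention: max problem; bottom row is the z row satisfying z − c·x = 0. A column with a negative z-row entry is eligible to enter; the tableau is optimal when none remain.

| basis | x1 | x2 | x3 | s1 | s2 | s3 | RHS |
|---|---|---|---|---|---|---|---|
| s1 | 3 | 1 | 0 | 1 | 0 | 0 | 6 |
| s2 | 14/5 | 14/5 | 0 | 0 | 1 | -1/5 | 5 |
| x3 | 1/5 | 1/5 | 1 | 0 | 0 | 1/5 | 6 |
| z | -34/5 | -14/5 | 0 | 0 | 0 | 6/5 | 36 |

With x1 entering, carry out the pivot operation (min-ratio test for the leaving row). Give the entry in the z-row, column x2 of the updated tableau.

4

Ratio test on column x1 — row 1: 6/3 = 2; row 2: 5/(14/5) = 25/14; row 3: 6/(1/5) = 30. Minimum is 25/14 at row 2 (s2 leaves); pivot element 14/5.
Divide row 2 by 14/5; eliminate column x1 from the other rows.
z-row update in column x2: -14/5 − (-34/5)·1 = 4.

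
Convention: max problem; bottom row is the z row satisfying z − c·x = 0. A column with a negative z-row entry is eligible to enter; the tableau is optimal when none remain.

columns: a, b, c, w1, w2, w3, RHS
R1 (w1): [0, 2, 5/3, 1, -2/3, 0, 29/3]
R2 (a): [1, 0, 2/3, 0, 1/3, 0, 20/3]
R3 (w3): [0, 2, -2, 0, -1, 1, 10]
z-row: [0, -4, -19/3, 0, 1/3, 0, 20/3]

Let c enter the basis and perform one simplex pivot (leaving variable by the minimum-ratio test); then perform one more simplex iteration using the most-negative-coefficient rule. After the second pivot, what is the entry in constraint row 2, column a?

Ratio test on column c — row 1: (29/3)/(5/3) = 29/5; row 2: (20/3)/(2/3) = 10; row 3: entry -2 ≤ 0. Minimum is 29/5 at row 1 (w1 leaves); pivot element 5/3.
Divide row 1 by 5/3; eliminate column c from the other rows.
Second iteration: most negative z-row entry is -11/5 in column w2, so w2 enters.
Ratio test on column w2 — row 1: entry -2/5 ≤ 0; row 2: (14/5)/(3/5) = 14/3; row 3: entry -9/5 ≤ 0. Minimum is 14/3 at row 2 (a leaves); pivot element 3/5.
Divide row 2 by 3/5; eliminate column w2 from the other rows.
After both pivots, the entry at constraint row 2, column a is 5/3.

5/3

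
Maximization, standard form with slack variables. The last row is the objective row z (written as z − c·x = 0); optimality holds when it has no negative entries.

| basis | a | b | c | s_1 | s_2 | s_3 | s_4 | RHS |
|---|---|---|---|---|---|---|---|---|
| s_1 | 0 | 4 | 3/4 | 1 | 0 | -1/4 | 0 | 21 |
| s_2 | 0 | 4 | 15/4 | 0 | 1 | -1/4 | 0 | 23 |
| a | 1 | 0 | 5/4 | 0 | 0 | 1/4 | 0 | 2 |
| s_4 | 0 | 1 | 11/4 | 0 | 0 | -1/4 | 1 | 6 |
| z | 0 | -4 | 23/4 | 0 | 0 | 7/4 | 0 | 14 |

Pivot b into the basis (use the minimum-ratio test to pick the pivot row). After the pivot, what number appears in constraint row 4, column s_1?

-1/4

Ratio test on column b — row 1: 21/4 = 21/4; row 2: 23/4 = 23/4; row 3: entry 0 ≤ 0; row 4: 6/1 = 6. Minimum is 21/4 at row 1 (s_1 leaves); pivot element 4.
Divide row 1 by 4; eliminate column b from the other rows.
Row 4 update in column s_1: 0 − 1·(1/4) = -1/4.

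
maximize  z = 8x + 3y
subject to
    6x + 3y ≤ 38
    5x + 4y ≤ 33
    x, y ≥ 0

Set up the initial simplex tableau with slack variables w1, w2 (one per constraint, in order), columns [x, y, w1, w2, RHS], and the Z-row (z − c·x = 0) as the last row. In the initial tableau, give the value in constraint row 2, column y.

4

Constraint 2 has coefficient 4 on y.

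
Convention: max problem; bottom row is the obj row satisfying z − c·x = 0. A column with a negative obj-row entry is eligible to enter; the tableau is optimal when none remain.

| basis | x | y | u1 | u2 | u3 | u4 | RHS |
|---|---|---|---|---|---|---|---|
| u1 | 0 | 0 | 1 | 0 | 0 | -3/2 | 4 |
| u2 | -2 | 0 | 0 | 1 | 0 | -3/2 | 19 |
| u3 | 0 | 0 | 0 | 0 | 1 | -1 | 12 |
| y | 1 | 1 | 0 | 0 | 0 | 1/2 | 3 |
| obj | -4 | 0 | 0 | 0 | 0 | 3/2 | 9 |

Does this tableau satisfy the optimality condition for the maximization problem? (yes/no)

The obj-row has a negative entry -4 in column x, so it is not optimal.

no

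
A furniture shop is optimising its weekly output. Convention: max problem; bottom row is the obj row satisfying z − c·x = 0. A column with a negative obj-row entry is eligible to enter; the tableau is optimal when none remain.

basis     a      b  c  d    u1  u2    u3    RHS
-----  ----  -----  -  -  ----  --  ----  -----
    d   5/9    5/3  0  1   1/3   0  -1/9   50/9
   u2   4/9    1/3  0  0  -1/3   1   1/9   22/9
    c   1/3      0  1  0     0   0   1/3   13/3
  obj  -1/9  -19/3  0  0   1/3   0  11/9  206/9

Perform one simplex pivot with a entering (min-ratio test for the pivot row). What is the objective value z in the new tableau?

Ratio test on column a — row 1: (50/9)/(5/9) = 10; row 2: (22/9)/(4/9) = 11/2; row 3: (13/3)/(1/3) = 13. Minimum is 11/2 at row 2 (u2 leaves); pivot element 4/9.
Pivot on row 2; the obj-row RHS becomes 206/9 − (-1/9)·(11/2) = 47/2.

47/2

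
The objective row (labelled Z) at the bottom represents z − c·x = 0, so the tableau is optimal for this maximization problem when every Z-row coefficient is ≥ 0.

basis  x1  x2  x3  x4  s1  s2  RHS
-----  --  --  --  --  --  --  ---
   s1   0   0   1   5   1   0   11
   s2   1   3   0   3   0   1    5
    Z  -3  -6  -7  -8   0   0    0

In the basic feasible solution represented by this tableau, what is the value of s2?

s2 is basic (row 2); its value is the RHS of that row, 5.

5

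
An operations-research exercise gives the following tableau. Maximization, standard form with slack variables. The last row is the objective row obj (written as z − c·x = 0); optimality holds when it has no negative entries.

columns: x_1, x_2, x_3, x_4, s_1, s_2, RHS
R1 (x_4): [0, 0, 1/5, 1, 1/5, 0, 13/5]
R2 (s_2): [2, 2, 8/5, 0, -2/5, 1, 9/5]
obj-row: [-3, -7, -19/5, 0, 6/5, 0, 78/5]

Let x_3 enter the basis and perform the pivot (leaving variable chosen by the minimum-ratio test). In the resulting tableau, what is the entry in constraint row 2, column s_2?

5/8

Ratio test on column x_3 — row 1: (13/5)/(1/5) = 13; row 2: (9/5)/(8/5) = 9/8. Minimum is 9/8 at row 2 (s_2 leaves); pivot element 8/5.
Divide row 2 by 8/5; eliminate column x_3 from the other rows.
In the new row 2, the s_2 entry is the old entry divided by the pivot: 1/(8/5) = 5/8.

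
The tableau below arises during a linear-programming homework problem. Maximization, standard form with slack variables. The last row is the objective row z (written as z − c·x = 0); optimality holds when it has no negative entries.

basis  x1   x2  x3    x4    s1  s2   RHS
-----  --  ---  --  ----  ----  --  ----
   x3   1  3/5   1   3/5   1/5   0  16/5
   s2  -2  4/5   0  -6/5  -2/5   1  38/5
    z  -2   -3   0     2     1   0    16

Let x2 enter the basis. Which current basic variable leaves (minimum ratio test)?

Column x2 entries and ratios — x3: (16/5)/(3/5) = 16/3; s2: (38/5)/(4/5) = 19/2.
Smallest ratio is 16/3 in the row of x3, so x3 leaves.

x3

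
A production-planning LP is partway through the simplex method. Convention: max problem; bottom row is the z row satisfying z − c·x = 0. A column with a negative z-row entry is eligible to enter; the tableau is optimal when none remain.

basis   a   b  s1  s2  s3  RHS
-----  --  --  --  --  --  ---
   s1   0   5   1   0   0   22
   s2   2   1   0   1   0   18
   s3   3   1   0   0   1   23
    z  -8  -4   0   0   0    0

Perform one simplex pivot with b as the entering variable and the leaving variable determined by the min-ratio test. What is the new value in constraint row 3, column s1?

Ratio test on column b — row 1: 22/5 = 22/5; row 2: 18/1 = 18; row 3: 23/1 = 23. Minimum is 22/5 at row 1 (s1 leaves); pivot element 5.
Divide row 1 by 5; eliminate column b from the other rows.
Row 3 update in column s1: 0 − 1·(1/5) = -1/5.

-1/5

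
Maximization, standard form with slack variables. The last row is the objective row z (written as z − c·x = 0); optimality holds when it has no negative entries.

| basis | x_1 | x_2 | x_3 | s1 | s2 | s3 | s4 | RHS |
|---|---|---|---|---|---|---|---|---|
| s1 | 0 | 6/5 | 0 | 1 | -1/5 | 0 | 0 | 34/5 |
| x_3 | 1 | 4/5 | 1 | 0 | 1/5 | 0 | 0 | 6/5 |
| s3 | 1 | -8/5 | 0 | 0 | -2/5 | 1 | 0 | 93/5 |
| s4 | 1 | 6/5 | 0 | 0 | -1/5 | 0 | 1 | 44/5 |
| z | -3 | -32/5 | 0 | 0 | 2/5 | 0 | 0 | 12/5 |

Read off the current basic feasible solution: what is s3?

s3 is basic (row 3); its value is the RHS of that row, 93/5.

93/5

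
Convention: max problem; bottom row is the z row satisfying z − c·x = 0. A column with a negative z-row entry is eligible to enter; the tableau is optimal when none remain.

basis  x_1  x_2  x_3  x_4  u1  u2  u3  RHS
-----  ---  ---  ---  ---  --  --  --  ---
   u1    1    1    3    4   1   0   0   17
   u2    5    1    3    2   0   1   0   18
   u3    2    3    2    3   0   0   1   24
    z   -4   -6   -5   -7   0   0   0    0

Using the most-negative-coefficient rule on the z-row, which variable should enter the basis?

x_4

Negative z-row entries: x_1: -4, x_2: -6, x_3: -5, x_4: -7.
The most negative is -7 in column x_4, so x_4 enters.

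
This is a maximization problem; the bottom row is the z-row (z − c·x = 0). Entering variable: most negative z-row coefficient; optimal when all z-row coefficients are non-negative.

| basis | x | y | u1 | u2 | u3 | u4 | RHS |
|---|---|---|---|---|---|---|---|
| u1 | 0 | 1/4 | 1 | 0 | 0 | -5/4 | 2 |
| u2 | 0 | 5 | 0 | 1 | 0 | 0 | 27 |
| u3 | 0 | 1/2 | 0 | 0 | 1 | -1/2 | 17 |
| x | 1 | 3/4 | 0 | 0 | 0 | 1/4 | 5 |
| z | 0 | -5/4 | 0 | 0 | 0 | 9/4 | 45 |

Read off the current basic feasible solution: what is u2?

27

u2 is basic (row 2); its value is the RHS of that row, 27.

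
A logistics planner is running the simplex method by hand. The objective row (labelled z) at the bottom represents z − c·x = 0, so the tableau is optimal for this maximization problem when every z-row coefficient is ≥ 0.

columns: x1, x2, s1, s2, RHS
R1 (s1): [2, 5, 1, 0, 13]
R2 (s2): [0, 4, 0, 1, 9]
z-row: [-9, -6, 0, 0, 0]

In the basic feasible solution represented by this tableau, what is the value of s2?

s2 is basic (row 2); its value is the RHS of that row, 9.

9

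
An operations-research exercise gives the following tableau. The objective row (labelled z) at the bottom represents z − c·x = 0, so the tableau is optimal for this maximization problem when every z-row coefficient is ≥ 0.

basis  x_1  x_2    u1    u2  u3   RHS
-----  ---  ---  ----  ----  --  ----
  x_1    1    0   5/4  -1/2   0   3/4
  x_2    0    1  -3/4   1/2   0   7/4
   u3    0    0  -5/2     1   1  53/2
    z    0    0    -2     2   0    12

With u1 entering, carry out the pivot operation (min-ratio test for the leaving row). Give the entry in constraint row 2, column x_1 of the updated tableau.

Ratio test on column u1 — row 1: (3/4)/(5/4) = 3/5; row 2: entry -3/4 ≤ 0; row 3: entry -5/2 ≤ 0. Minimum is 3/5 at row 1 (x_1 leaves); pivot element 5/4.
Divide row 1 by 5/4; eliminate column u1 from the other rows.
Row 2 update in column x_1: 0 − (-3/4)·(4/5) = 3/5.

3/5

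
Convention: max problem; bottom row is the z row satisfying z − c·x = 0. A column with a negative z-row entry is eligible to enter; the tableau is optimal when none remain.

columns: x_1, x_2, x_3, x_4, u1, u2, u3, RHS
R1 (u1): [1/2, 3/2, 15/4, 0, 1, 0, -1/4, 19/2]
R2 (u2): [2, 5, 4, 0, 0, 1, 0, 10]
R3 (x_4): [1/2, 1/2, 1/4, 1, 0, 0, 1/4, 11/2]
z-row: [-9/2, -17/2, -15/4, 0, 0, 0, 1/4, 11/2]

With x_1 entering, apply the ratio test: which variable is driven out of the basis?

u2

Column x_1 entries and ratios — u1: (19/2)/(1/2) = 19; u2: 10/2 = 5; x_4: (11/2)/(1/2) = 11.
Smallest ratio is 5 in the row of u2, so u2 leaves.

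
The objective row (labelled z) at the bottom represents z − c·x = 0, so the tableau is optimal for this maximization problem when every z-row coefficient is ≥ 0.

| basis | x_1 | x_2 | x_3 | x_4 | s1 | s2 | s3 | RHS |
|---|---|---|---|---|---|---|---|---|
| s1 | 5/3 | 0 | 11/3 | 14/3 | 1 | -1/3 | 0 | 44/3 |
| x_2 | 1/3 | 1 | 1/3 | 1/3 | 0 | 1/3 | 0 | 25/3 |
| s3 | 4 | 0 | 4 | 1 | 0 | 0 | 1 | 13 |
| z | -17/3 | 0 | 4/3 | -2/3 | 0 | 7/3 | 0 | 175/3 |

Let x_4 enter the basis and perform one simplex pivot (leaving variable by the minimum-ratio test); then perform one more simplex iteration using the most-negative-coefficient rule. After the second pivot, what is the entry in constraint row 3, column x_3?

Ratio test on column x_4 — row 1: (44/3)/(14/3) = 22/7; row 2: (25/3)/(1/3) = 25; row 3: 13/1 = 13. Minimum is 22/7 at row 1 (s1 leaves); pivot element 14/3.
Divide row 1 by 14/3; eliminate column x_4 from the other rows.
Second iteration: most negative z-row entry is -38/7 in column x_1, so x_1 enters.
Ratio test on column x_1 — row 1: (22/7)/(5/14) = 44/5; row 2: (51/7)/(3/14) = 34; row 3: (69/7)/(51/14) = 46/17. Minimum is 46/17 at row 3 (s3 leaves); pivot element 51/14.
Divide row 3 by 51/14; eliminate column x_1 from the other rows.
After both pivots, the entry at constraint row 3, column x_3 is 15/17.

15/17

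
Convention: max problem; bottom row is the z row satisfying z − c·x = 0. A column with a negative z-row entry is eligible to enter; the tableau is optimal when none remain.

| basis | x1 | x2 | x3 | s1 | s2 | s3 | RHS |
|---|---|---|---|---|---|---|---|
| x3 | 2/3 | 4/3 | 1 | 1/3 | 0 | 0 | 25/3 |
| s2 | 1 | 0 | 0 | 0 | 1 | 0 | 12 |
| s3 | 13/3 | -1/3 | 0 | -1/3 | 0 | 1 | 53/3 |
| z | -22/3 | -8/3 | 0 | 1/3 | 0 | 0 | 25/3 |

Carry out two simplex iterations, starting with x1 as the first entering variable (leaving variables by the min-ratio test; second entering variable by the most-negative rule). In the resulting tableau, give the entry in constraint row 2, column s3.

Ratio test on column x1 — row 1: (25/3)/(2/3) = 25/2; row 2: 12/1 = 12; row 3: (53/3)/(13/3) = 53/13. Minimum is 53/13 at row 3 (s3 leaves); pivot element 13/3.
Divide row 3 by 13/3; eliminate column x1 from the other rows.
Second iteration: most negative z-row entry is -42/13 in column x2, so x2 enters.
Ratio test on column x2 — row 1: (73/13)/(18/13) = 73/18; row 2: (103/13)/(1/13) = 103; row 3: entry -1/13 ≤ 0. Minimum is 73/18 at row 1 (x3 leaves); pivot element 18/13.
Divide row 1 by 18/13; eliminate column x2 from the other rows.
After both pivots, the entry at constraint row 2, column s3 is -2/9.

-2/9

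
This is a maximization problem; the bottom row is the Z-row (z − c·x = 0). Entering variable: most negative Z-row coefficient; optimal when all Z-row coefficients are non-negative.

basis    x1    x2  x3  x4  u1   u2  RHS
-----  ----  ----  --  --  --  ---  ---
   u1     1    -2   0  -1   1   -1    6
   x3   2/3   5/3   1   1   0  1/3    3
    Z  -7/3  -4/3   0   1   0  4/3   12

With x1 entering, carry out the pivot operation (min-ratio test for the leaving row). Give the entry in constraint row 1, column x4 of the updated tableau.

Ratio test on column x1 — row 1: 6/1 = 6; row 2: 3/(2/3) = 9/2. Minimum is 9/2 at row 2 (x3 leaves); pivot element 2/3.
Divide row 2 by 2/3; eliminate column x1 from the other rows.
Row 1 update in column x4: -1 − 1·(3/2) = -5/2.

-5/2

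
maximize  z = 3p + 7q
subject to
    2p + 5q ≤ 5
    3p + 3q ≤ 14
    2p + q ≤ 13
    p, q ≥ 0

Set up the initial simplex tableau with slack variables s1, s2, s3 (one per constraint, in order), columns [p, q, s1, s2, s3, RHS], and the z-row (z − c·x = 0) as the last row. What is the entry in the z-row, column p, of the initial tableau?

-3

The z-row carries the negated objective coefficients: the p entry is -3.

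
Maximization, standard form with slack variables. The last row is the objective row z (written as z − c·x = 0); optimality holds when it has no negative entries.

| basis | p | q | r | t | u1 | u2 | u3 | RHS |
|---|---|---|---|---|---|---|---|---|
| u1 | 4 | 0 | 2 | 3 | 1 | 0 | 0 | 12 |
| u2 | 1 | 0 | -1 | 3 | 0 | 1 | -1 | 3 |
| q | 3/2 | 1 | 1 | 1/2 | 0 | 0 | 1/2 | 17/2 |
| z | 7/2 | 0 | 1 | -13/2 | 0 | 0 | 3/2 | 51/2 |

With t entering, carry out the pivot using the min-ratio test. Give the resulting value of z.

Ratio test on column t — row 1: 12/3 = 4; row 2: 3/3 = 1; row 3: (17/2)/(1/2) = 17. Minimum is 1 at row 2 (u2 leaves); pivot element 3.
Pivot on row 2; the z-row RHS becomes 51/2 − (-13/2)·1 = 32.

32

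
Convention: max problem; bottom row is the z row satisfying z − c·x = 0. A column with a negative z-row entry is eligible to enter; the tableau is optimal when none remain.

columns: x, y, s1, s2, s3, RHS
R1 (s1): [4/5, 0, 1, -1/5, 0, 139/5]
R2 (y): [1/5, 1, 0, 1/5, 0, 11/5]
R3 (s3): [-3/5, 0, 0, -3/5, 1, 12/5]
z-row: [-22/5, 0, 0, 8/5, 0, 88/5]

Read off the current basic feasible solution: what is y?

y is basic (row 2); its value is the RHS of that row, 11/5.

11/5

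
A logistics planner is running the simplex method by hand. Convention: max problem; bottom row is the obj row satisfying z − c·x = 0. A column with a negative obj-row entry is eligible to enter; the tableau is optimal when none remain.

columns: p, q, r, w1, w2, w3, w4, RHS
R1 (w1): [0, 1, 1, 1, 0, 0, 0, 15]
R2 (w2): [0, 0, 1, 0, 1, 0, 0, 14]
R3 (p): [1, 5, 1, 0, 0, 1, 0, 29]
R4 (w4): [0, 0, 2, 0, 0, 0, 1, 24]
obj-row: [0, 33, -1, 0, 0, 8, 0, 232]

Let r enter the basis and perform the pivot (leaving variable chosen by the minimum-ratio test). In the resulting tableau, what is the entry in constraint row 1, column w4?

-1/2

Ratio test on column r — row 1: 15/1 = 15; row 2: 14/1 = 14; row 3: 29/1 = 29; row 4: 24/2 = 12. Minimum is 12 at row 4 (w4 leaves); pivot element 2.
Divide row 4 by 2; eliminate column r from the other rows.
Row 1 update in column w4: 0 − 1·(1/2) = -1/2.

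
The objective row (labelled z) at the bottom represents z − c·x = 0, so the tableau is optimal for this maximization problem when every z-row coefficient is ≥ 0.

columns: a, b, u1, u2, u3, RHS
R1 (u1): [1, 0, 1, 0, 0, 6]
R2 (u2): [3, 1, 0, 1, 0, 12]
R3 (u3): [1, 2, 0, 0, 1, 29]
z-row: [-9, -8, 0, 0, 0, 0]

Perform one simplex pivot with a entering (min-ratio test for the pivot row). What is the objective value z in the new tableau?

36

Ratio test on column a — row 1: 6/1 = 6; row 2: 12/3 = 4; row 3: 29/1 = 29. Minimum is 4 at row 2 (u2 leaves); pivot element 3.
Pivot on row 2; the z-row RHS becomes 0 − (-9)·4 = 36.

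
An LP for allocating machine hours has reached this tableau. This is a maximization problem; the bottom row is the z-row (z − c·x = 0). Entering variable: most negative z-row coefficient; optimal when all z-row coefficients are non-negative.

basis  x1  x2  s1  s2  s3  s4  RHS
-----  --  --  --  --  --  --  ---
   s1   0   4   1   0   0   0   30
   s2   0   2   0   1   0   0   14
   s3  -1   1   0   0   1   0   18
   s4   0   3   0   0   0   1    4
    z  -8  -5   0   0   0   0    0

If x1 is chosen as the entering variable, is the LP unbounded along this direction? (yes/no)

yes

Every constraint-row entry in column x1 is ≤ 0, so increasing x1 is unbounded.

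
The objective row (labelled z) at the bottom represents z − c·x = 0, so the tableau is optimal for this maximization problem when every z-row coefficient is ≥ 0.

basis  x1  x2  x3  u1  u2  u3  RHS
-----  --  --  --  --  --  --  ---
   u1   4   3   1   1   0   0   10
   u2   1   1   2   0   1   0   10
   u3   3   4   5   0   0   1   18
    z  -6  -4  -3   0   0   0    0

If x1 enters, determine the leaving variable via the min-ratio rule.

u1

Column x1 entries and ratios — u1: 10/4 = 5/2; u2: 10/1 = 10; u3: 18/3 = 6.
Smallest ratio is 5/2 in the row of u1, so u1 leaves.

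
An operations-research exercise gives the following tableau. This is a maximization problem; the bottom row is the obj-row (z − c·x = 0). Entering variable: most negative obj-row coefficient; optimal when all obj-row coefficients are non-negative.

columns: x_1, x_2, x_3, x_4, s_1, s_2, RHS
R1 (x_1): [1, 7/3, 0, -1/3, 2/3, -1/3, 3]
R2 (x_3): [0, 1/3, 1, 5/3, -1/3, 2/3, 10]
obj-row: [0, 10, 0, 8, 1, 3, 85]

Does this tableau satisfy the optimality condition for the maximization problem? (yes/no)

yes

Every obj-row coefficient is ≥ 0, so the tableau is optimal.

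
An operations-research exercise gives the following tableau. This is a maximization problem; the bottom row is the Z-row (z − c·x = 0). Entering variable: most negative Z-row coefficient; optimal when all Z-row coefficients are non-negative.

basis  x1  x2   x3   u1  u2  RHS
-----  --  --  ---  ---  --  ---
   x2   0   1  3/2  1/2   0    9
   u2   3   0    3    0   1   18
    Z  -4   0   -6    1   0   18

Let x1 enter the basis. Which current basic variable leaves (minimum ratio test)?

Column x1 entries and ratios — x2: 0 ≤ 0, skip; u2: 18/3 = 6.
Smallest ratio is 6 in the row of u2, so u2 leaves.

u2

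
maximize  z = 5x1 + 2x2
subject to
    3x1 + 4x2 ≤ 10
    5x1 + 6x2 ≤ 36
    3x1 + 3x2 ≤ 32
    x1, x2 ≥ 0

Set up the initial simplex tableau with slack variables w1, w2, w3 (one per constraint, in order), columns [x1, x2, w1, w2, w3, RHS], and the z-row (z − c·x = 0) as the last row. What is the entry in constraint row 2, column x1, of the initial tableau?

5

Constraint 2 has coefficient 5 on x1.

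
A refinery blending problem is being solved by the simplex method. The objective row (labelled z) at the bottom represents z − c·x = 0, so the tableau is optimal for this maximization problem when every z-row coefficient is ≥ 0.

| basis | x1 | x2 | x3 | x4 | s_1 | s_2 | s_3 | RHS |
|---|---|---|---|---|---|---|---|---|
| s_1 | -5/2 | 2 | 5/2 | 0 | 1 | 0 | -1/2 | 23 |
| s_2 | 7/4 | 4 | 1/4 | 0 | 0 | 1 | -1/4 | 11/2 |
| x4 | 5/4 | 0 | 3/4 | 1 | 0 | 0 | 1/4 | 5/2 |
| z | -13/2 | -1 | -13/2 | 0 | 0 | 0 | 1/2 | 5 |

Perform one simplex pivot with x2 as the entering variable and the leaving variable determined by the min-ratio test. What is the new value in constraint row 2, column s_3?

Ratio test on column x2 — row 1: 23/2 = 23/2; row 2: (11/2)/4 = 11/8; row 3: entry 0 ≤ 0. Minimum is 11/8 at row 2 (s_2 leaves); pivot element 4.
Divide row 2 by 4; eliminate column x2 from the other rows.
In the new row 2, the s_3 entry is the old entry divided by the pivot: (-1/4)/4 = -1/16.

-1/16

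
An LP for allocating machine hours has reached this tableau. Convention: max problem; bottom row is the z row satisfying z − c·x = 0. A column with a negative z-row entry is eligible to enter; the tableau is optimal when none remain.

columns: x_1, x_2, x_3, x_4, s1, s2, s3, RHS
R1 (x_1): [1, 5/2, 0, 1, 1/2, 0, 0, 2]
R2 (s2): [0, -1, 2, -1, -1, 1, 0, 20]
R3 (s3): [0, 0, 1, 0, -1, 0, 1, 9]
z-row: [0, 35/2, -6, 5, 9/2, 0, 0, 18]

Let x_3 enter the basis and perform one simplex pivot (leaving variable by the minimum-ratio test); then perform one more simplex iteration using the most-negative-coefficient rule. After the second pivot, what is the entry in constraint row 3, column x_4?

-1

Ratio test on column x_3 — row 1: entry 0 ≤ 0; row 2: 20/2 = 10; row 3: 9/1 = 9. Minimum is 9 at row 3 (s3 leaves); pivot element 1.
Divide row 3 by 1; eliminate column x_3 from the other rows.
Second iteration: most negative z-row entry is -3/2 in column s1, so s1 enters.
Ratio test on column s1 — row 1: 2/(1/2) = 4; row 2: 2/1 = 2; row 3: entry -1 ≤ 0. Minimum is 2 at row 2 (s2 leaves); pivot element 1.
Divide row 2 by 1; eliminate column s1 from the other rows.
After both pivots, the entry at constraint row 3, column x_4 is -1.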